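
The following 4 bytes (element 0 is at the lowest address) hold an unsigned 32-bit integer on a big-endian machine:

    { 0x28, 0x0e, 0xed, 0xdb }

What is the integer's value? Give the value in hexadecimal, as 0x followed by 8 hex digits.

0x280EEDDB

Big-endian: lowest address holds the most-significant byte.
The bytes are already most-significant first: 0x280EEDDB.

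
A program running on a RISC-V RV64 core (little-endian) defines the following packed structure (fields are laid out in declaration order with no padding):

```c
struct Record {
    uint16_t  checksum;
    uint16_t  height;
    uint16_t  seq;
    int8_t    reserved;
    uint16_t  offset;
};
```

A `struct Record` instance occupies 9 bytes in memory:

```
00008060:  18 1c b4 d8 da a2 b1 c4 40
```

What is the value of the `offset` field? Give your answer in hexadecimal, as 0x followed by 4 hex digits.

`offset` follows `checksum` (2 B), `height` (2 B), `seq` (2 B), `reserved` (1 B), so it starts at offset 2 + 2 + 2 + 1 = 7 and occupies 2 bytes.
Bytes at offsets 7..8: C4 40.
Little-endian stores the least-significant byte at the lowest address.
Reassemble most-significant byte first: 40 C4 → 0x40C4.

0x40C4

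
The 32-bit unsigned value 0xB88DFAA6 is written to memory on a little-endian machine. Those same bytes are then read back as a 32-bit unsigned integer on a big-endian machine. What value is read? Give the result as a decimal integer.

Stored little-endian, the bytes at ascending addresses are A6 FA 8D B8.
Read back as big-endian, the last byte is least significant, giving 0xA6FA8DB8.
0xA6FA8DB8 = 2801438136.

2801438136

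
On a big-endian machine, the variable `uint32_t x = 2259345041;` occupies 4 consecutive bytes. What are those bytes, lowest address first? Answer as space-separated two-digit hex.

2259345041 in hexadecimal, padded to 32 bits, is 0x86AADE91.
Split into bytes (most-significant first): 86 AA DE 91.
In big-endian order the high byte comes first in memory.
So the memory order matches the most-significant-first order: 86 AA DE 91.

86 AA DE 91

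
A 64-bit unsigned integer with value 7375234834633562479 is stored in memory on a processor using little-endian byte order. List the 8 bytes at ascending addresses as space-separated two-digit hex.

6F 99 6B A5 01 19 5A 66

7375234834633562479 in hexadecimal, padded to 64 bits, is 0x665A1901A56B996F.
Split into bytes (most-significant first): 66 5A 19 01 A5 6B 99 6F.
Little-endian stores the least-significant byte at the lowest address.
So at ascending addresses the bytes are 6F 99 6B A5 01 19 5A 66.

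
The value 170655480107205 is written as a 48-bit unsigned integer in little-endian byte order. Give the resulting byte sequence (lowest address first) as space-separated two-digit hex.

170655480107205 in hexadecimal, padded to 48 bits, is 0x9B35D34550C5.
Split into bytes (most-significant first): 9B 35 D3 45 50 C5.
Little-endian: lowest address holds the least-significant byte.
So at ascending addresses the bytes are C5 50 45 D3 35 9B.

C5 50 45 D3 35 9B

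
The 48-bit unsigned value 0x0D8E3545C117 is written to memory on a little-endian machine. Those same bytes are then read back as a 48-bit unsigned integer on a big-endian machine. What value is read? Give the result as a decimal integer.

Stored little-endian, the bytes at ascending addresses are 17 C1 45 35 8E 0D.
Read back as big-endian, the last byte is least significant, giving 0x17C145358E0D.
0x17C145358E0D = 26118857264653.

26118857264653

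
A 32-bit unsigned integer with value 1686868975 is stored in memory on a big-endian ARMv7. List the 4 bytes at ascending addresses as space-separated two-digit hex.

1686868975 in hexadecimal, padded to 32 bits, is 0x648B93EF.
Split into bytes (most-significant first): 64 8B 93 EF.
In big-endian order the high byte comes first in memory.
So the memory order matches the most-significant-first order: 64 8B 93 EF.

64 8B 93 EF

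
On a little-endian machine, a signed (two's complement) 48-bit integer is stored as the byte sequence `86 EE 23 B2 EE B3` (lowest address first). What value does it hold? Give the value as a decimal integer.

In little-endian order the low byte comes first in memory.
Reassemble most-significant byte first: B3 EE B2 23 EE 86 → 0xB3EEB223EE86.
Top bit is set, so as a signed 48-bit value this is 0xB3EEB223EE86 − 2^48 = -83637204423034.

-83637204423034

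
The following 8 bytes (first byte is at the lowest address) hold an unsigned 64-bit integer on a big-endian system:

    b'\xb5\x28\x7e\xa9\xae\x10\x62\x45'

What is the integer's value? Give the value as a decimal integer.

13053822787168264773

Big-endian: lowest address holds the most-significant byte.
The bytes are already most-significant first: 0xB5287EA9AE106245.
0xB5287EA9AE106245 = 13053822787168264773.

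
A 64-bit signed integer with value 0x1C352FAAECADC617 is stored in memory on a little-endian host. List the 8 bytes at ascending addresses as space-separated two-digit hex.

Split into bytes (most-significant first): 1C 35 2F AA EC AD C6 17.
Little-endian stores the least-significant byte at the lowest address.
So at ascending addresses the bytes are 17 C6 AD EC AA 2F 35 1C.

17 C6 AD EC AA 2F 35 1C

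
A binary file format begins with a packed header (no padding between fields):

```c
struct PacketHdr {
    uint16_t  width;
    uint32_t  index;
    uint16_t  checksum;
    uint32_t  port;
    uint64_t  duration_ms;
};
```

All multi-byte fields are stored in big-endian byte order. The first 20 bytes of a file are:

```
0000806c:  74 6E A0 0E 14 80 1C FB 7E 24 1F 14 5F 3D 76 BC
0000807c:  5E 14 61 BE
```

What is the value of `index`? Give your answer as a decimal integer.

`index` follows `width` (2 bytes), so it starts at byte offset 2 and occupies 4 bytes.
Bytes at offsets 2..5: A0 0E 14 80.
In big-endian order the high byte comes first in memory.
The bytes are already most-significant first: 0xA00E1480.
0xA00E1480 = 2685277312.

2685277312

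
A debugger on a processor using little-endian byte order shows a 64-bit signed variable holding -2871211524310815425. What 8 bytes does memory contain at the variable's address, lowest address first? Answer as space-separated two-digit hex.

Two's complement of -2871211524310815425 in 64 bits: 2871211524310815425 = 0x27D897AB458DD2C1; invert → 0xD8276854BA722D3E; add 1 → 0xD8276854BA722D3F.
Split into bytes (most-significant first): D8 27 68 54 BA 72 2D 3F.
In little-endian order the low byte comes first in memory.
So at ascending addresses the bytes are 3F 2D 72 BA 54 68 27 D8.

3F 2D 72 BA 54 68 27 D8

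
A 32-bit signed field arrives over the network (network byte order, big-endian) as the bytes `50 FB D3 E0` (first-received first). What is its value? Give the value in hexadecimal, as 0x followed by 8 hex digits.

Big-endian stores the most-significant byte at the lowest address.
The bytes are already most-significant first: 0x50FBD3E0.

0x50FBD3E0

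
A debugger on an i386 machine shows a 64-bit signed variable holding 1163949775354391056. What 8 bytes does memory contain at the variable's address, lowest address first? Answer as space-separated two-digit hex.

1163949775354391056 in hexadecimal, padded to 64 bits, is 0x10272E276064EA10.
Split into bytes (most-significant first): 10 27 2E 27 60 64 EA 10.
In little-endian order the low byte comes first in memory.
So at ascending addresses the bytes are 10 EA 64 60 27 2E 27 10.

10 EA 64 60 27 2E 27 10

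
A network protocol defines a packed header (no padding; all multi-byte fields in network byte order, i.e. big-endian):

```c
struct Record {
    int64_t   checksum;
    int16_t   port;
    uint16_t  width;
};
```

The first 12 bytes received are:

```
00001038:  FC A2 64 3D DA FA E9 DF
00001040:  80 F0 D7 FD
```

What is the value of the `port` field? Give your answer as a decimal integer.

`port` follows `checksum` (8 bytes), so it starts at byte offset 8 and occupies 2 bytes.
Bytes at offsets 8..9: 80 F0.
Big-endian: lowest address holds the most-significant byte.
The bytes are already most-significant first: 0x80F0.
Top bit is set, so as a signed 16-bit value this is 0x80F0 − 2^16 = -32528.

-32528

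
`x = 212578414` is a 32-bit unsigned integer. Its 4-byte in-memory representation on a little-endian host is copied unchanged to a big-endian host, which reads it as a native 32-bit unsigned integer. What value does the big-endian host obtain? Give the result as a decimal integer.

212578414 in 32-bit hexadecimal is 0x0CABB06E.
Stored little-endian, the bytes at ascending addresses are 6E B0 AB 0C.
Read back as big-endian, the last byte is least significant, giving 0x6EB0AB0C.
0x6EB0AB0C = 1857071884.

1857071884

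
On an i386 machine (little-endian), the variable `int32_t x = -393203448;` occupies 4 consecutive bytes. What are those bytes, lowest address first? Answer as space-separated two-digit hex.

08 31 90 E8

Two's complement of -393203448 in 32 bits: 393203448 = 0x176FCEF8; invert → 0xE8903107; add 1 → 0xE8903108.
Split into bytes (most-significant first): E8 90 31 08.
Little-endian stores the least-significant byte at the lowest address.
So at ascending addresses the bytes are 08 31 90 E8.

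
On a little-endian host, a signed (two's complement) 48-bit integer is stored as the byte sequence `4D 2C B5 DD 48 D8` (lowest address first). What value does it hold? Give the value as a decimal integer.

In little-endian order the low byte comes first in memory.
Reassemble most-significant byte first: D8 48 DD B5 2C 4D → 0xD848DDB52C4D.
Top bit is set, so as a signed 48-bit value this is 0xD848DDB52C4D − 2^48 = -43667507827635.

-43667507827635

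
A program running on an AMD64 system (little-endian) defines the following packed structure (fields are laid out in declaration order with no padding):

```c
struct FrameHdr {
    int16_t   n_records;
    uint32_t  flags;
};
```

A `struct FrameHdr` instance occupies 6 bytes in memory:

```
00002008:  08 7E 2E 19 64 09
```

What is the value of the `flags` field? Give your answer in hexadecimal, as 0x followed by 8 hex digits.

0x0964192E

`flags` follows `n_records` (2 bytes), so it starts at byte offset 2 and occupies 4 bytes.
Bytes at offsets 2..5: 2E 19 64 09.
Little-endian: lowest address holds the least-significant byte.
Reassemble most-significant byte first: 09 64 19 2E → 0x0964192E.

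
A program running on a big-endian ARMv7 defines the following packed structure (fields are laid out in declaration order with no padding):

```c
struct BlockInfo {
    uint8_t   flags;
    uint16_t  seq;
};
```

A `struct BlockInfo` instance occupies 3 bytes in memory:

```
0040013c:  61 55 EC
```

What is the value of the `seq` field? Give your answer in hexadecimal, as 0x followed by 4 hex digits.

0x55EC

`seq` follows `flags` (1 byte), so it starts at byte offset 1 and occupies 2 bytes.
Bytes at offsets 1..2: 55 EC.
Big-endian stores the most-significant byte at the lowest address.
The bytes are already most-significant first: 0x55EC.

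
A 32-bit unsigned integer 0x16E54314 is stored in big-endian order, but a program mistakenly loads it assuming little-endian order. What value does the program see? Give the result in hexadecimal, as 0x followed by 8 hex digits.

Stored big-endian, the bytes at ascending addresses are 16 E5 43 14.
Read back as little-endian, the first byte is least significant, giving 0x1443E516.

0x1443E516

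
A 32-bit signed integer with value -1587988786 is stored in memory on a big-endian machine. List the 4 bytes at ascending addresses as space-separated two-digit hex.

Two's complement of -1587988786 in 32 bits: 1587988786 = 0x5EA6C932; invert → 0xA15936CD; add 1 → 0xA15936CE.
Split into bytes (most-significant first): A1 59 36 CE.
Big-endian stores the most-significant byte at the lowest address.
So the memory order matches the most-significant-first order: A1 59 36 CE.

A1 59 36 CE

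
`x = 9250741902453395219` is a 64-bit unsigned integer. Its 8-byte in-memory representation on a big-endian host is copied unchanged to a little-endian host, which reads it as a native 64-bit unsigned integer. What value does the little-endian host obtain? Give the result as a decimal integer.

9250741902453395219 in 64-bit hexadecimal is 0x80613CBF6C8E4F13.
Stored big-endian, the bytes at ascending addresses are 80 61 3C BF 6C 8E 4F 13.
Read back as little-endian, the first byte is least significant, giving 0x134F8E6CBF3C6180.
0x134F8E6CBF3C6180 = 1391487407596790144.

1391487407596790144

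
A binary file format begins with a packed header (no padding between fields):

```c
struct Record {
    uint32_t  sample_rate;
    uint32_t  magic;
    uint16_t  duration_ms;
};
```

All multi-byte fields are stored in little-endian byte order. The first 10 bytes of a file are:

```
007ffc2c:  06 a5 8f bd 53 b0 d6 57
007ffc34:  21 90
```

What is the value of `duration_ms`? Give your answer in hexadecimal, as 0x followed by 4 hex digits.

`duration_ms` follows `sample_rate` (4 B), `magic` (4 B), so it starts at offset 4 + 4 = 8 and occupies 2 bytes.
Bytes at offsets 8..9: 21 90.
Little-endian: lowest address holds the least-significant byte.
Reassemble most-significant byte first: 90 21 → 0x9021.

0x9021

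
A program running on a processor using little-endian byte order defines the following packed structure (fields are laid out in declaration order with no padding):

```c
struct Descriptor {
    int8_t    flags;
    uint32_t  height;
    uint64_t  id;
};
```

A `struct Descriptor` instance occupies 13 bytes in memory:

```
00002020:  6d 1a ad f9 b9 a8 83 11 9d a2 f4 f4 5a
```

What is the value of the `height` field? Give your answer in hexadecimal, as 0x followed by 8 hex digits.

0xB9F9AD1A

`height` follows `flags` (1 byte), so it starts at byte offset 1 and occupies 4 bytes.
Bytes at offsets 1..4: 1A AD F9 B9.
Little-endian stores the least-significant byte at the lowest address.
Reassemble most-significant byte first: B9 F9 AD 1A → 0xB9F9AD1A.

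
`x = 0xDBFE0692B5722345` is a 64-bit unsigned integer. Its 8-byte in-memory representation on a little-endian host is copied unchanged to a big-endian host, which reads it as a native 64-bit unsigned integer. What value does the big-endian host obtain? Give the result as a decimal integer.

4981951736966479579

Stored little-endian, the bytes at ascending addresses are 45 23 72 B5 92 06 FE DB.
Read back as big-endian, the last byte is least significant, giving 0x452372B59206FEDB.
0x452372B59206FEDB = 4981951736966479579.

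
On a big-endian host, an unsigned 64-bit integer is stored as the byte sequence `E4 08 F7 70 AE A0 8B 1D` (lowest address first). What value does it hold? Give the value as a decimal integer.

16431655303799409437

In big-endian order the high byte comes first in memory.
The bytes are already most-significant first: 0xE408F770AEA08B1D.
0xE408F770AEA08B1D = 16431655303799409437.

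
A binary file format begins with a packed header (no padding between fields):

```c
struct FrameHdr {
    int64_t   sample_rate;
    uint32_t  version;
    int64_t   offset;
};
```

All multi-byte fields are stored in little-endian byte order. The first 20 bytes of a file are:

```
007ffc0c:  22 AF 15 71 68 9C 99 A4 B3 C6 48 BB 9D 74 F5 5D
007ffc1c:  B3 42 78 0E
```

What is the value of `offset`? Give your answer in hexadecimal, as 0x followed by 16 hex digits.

`offset` follows `sample_rate` (8 B), `version` (4 B), so it starts at offset 8 + 4 = 12 and occupies 8 bytes.
Bytes at offsets 12..19: 9D 74 F5 5D B3 42 78 0E.
Little-endian stores the least-significant byte at the lowest address.
Reassemble most-significant byte first: 0E 78 42 B3 5D F5 74 9D → 0x0E7842B35DF5749D.

0x0E7842B35DF5749D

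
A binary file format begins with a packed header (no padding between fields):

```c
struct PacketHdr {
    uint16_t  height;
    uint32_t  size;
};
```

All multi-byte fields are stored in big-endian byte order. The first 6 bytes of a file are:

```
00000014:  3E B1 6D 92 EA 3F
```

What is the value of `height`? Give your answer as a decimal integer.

`height` is the first field, at byte offset 0, occupying 2 bytes.
Bytes at offsets 0..1: 3E B1.
Big-endian stores the most-significant byte at the lowest address.
The bytes are already most-significant first: 0x3EB1.
0x3EB1 = 16049.

16049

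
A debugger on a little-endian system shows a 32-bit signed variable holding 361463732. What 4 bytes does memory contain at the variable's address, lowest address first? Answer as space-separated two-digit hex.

B4 7F 8B 15

361463732 in hexadecimal, padded to 32 bits, is 0x158B7FB4.
Split into bytes (most-significant first): 15 8B 7F B4.
In little-endian order the low byte comes first in memory.
So at ascending addresses the bytes are B4 7F 8B 15.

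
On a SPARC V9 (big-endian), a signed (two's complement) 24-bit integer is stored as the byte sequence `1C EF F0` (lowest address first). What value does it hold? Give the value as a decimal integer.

1896432

Big-endian: lowest address holds the most-significant byte.
The bytes are already most-significant first: 0x1CEFF0.
0x1CEFF0 = 1896432.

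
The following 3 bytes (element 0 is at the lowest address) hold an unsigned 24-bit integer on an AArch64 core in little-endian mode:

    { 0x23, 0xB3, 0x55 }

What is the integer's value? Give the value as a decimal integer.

5616419

In little-endian order the low byte comes first in memory.
Reassemble most-significant byte first: 55 B3 23 → 0x55B323.
0x55B323 = 5616419.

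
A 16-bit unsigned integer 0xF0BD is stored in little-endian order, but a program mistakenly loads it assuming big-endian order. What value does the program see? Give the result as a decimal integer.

Stored little-endian, the bytes at ascending addresses are BD F0.
Read back as big-endian, the last byte is least significant, giving 0xBDF0.
0xBDF0 = 48624.

48624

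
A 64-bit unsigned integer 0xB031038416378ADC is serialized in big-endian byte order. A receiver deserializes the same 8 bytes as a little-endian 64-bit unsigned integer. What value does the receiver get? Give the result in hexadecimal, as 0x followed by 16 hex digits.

0xDC8A3716840331B0

Stored big-endian, the bytes at ascending addresses are B0 31 03 84 16 37 8A DC.
Read back as little-endian, the first byte is least significant, giving 0xDC8A3716840331B0.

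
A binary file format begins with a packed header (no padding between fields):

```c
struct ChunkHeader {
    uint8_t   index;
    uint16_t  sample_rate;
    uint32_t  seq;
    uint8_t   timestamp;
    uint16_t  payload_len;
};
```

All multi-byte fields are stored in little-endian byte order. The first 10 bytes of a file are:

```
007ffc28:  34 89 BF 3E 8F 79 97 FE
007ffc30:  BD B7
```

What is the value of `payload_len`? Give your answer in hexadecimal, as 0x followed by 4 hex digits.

0xB7BD

`payload_len` follows `index` (1 B), `sample_rate` (2 B), `seq` (4 B), `timestamp` (1 B), so it starts at offset 1 + 2 + 4 + 1 = 8 and occupies 2 bytes.
Bytes at offsets 8..9: BD B7.
Little-endian stores the least-significant byte at the lowest address.
Reassemble most-significant byte first: B7 BD → 0xB7BD.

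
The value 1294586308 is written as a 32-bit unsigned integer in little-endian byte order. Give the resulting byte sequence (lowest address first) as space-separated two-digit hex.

1294586308 in hexadecimal, padded to 32 bits, is 0x4D29D1C4.
Split into bytes (most-significant first): 4D 29 D1 C4.
Little-endian: lowest address holds the least-significant byte.
So at ascending addresses the bytes are C4 D1 29 4D.

C4 D1 29 4D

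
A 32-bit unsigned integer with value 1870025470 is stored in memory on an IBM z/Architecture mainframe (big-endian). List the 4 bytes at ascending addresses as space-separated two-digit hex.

6F 76 52 FE

1870025470 in hexadecimal, padded to 32 bits, is 0x6F7652FE.
Split into bytes (most-significant first): 6F 76 52 FE.
Big-endian: lowest address holds the most-significant byte.
So the memory order matches the most-significant-first order: 6F 76 52 FE.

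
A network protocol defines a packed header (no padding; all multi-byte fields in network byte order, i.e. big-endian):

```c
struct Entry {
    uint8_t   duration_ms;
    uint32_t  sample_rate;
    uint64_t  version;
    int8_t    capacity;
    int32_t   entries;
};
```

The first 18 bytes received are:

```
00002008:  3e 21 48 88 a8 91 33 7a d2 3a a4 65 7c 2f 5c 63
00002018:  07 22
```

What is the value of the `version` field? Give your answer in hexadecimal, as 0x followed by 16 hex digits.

0x91337AD23AA4657C

`version` follows `duration_ms` (1 B), `sample_rate` (4 B), so it starts at offset 1 + 4 = 5 and occupies 8 bytes.
Bytes at offsets 5..12: 91 33 7A D2 3A A4 65 7C.
Big-endian stores the most-significant byte at the lowest address.
The bytes are already most-significant first: 0x91337AD23AA4657C.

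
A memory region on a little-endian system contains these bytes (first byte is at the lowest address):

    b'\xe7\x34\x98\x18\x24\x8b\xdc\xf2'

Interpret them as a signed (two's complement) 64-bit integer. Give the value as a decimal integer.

In little-endian order the low byte comes first in memory.
Reassemble most-significant byte first: F2 DC 8B 24 18 98 34 E7 → 0xF2DC8B24189834E7.
Top bit is set, so as a signed 64-bit value this is 0xF2DC8B24189834E7 − 2^64 = -946728834506935065.

-946728834506935065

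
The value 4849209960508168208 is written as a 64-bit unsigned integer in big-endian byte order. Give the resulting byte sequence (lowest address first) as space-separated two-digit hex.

4849209960508168208 in hexadecimal, padded to 64 bits, is 0x434BDAC451601810.
Split into bytes (most-significant first): 43 4B DA C4 51 60 18 10.
Big-endian: lowest address holds the most-significant byte.
So the memory order matches the most-significant-first order: 43 4B DA C4 51 60 18 10.

43 4B DA C4 51 60 18 10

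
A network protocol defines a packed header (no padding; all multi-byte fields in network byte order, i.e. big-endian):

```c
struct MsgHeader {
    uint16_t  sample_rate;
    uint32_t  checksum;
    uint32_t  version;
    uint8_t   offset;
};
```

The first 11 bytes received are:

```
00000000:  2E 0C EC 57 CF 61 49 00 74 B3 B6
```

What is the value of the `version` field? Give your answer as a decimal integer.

`version` follows `sample_rate` (2 B), `checksum` (4 B), so it starts at offset 2 + 4 = 6 and occupies 4 bytes.
Bytes at offsets 6..9: 49 00 74 B3.
In big-endian order the high byte comes first in memory.
The bytes are already most-significant first: 0x490074B3.
0x490074B3 = 1224766643.

1224766643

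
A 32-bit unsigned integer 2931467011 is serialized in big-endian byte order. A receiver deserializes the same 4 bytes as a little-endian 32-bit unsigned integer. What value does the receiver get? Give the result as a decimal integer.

2931467011 in 32-bit hexadecimal is 0xAEBAA303.
Stored big-endian, the bytes at ascending addresses are AE BA A3 03.
Read back as little-endian, the first byte is least significant, giving 0x03A3BAAE.
0x03A3BAAE = 61061806.

61061806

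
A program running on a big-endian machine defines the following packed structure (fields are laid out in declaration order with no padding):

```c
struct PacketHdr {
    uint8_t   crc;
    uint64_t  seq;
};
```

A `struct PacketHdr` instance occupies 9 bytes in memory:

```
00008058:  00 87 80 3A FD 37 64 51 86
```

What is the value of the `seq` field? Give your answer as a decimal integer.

`seq` follows `crc` (1 byte), so it starts at byte offset 1 and occupies 8 bytes.
Bytes at offsets 1..8: 87 80 3A FD 37 64 51 86.
In big-endian order the high byte comes first in memory.
The bytes are already most-significant first: 0x87803AFD37645186.
0x87803AFD37645186 = 9763868851369693574.

9763868851369693574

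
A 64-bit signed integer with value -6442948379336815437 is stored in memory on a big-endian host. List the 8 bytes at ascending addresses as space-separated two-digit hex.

A6 96 0C 95 CF 73 4C B3

Two's complement of -6442948379336815437 in 64 bits: 6442948379336815437 = 0x5969F36A308CB34D; invert → 0xA6960C95CF734CB2; add 1 → 0xA6960C95CF734CB3.
Split into bytes (most-significant first): A6 96 0C 95 CF 73 4C B3.
In big-endian order the high byte comes first in memory.
So the memory order matches the most-significant-first order: A6 96 0C 95 CF 73 4C B3.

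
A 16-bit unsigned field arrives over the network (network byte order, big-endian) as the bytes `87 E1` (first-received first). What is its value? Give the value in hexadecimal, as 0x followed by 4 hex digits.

Big-endian: lowest address holds the most-significant byte.
The bytes are already most-significant first: 0x87E1.

0x87E1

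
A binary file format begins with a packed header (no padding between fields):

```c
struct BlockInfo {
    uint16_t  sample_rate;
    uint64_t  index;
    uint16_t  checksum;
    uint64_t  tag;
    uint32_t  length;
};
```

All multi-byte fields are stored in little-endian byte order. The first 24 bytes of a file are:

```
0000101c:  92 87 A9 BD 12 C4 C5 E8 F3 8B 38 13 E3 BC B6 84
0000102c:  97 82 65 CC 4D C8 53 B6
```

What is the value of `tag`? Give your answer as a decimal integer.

`tag` follows `sample_rate` (2 B), `index` (8 B), `checksum` (2 B), so it starts at offset 2 + 8 + 2 = 12 and occupies 8 bytes.
Bytes at offsets 12..19: E3 BC B6 84 97 82 65 CC.
Little-endian stores the least-significant byte at the lowest address.
Reassemble most-significant byte first: CC 65 82 97 84 B6 BC E3 → 0xCC65829784B6BCE3.
0xCC65829784B6BCE3 = 14728321743663316195.

14728321743663316195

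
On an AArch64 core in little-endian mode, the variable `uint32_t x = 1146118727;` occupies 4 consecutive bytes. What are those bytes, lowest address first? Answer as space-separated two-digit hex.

1146118727 in hexadecimal, padded to 32 bits, is 0x44506247.
Split into bytes (most-significant first): 44 50 62 47.
Little-endian: lowest address holds the least-significant byte.
So at ascending addresses the bytes are 47 62 50 44.

47 62 50 44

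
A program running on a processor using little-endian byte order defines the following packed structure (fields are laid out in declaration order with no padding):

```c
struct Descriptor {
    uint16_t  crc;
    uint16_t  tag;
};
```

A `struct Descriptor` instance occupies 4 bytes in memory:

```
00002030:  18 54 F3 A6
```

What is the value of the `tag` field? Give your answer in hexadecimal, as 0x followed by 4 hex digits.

0xA6F3

`tag` follows `crc` (2 bytes), so it starts at byte offset 2 and occupies 2 bytes.
Bytes at offsets 2..3: F3 A6.
Little-endian: lowest address holds the least-significant byte.
Reassemble most-significant byte first: A6 F3 → 0xA6F3.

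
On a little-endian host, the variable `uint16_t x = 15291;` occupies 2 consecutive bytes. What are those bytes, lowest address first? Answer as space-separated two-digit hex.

15291 in hexadecimal, padded to 16 bits, is 0x3BBB.
Split into bytes (most-significant first): 3B BB.
In little-endian order the low byte comes first in memory.
So at ascending addresses the bytes are BB 3B.

BB 3B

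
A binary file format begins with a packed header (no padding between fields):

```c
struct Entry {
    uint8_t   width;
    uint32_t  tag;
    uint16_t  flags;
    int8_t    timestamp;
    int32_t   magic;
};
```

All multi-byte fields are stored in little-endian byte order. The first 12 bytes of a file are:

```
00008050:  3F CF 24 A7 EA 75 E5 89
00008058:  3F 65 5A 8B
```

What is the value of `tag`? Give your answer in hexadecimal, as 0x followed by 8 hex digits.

`tag` follows `width` (1 byte), so it starts at byte offset 1 and occupies 4 bytes.
Bytes at offsets 1..4: CF 24 A7 EA.
In little-endian order the low byte comes first in memory.
Reassemble most-significant byte first: EA A7 24 CF → 0xEAA724CF.

0xEAA724CF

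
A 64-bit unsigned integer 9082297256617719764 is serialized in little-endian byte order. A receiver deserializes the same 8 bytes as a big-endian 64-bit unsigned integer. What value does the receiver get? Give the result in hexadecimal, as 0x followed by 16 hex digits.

0xD437341D3CCD0A7E

9082297256617719764 in 64-bit hexadecimal is 0x7E0ACD3C1D3437D4.
Stored little-endian, the bytes at ascending addresses are D4 37 34 1D 3C CD 0A 7E.
Read back as big-endian, the last byte is least significant, giving 0xD437341D3CCD0A7E.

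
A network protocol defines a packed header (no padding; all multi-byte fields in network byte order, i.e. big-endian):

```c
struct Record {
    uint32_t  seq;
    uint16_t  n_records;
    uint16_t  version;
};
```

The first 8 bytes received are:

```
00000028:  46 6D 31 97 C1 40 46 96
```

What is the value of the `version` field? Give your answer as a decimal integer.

`version` follows `seq` (4 B), `n_records` (2 B), so it starts at offset 4 + 2 = 6 and occupies 2 bytes.
Bytes at offsets 6..7: 46 96.
Big-endian: lowest address holds the most-significant byte.
The bytes are already most-significant first: 0x4696.
0x4696 = 18070.

18070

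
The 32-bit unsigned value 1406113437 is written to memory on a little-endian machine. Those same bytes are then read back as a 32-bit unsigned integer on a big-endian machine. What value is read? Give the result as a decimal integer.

2643906387

1406113437 in 32-bit hexadecimal is 0x53CF969D.
Stored little-endian, the bytes at ascending addresses are 9D 96 CF 53.
Read back as big-endian, the last byte is least significant, giving 0x9D96CF53.
0x9D96CF53 = 2643906387.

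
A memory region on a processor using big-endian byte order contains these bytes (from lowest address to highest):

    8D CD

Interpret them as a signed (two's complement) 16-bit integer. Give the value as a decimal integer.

-29235

Big-endian: lowest address holds the most-significant byte.
The bytes are already most-significant first: 0x8DCD.
Top bit is set, so as a signed 16-bit value this is 0x8DCD − 2^16 = -29235.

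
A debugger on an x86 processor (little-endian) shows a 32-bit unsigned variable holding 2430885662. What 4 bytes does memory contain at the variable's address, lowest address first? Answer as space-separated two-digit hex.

1E 5F E4 90

2430885662 in hexadecimal, padded to 32 bits, is 0x90E45F1E.
Split into bytes (most-significant first): 90 E4 5F 1E.
Little-endian: lowest address holds the least-significant byte.
So at ascending addresses the bytes are 1E 5F E4 90.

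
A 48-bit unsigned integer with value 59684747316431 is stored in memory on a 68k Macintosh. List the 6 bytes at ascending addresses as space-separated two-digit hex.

36 48 70 29 8C CF

59684747316431 in hexadecimal, padded to 48 bits, is 0x364870298CCF.
Split into bytes (most-significant first): 36 48 70 29 8C CF.
Big-endian stores the most-significant byte at the lowest address.
So the memory order matches the most-significant-first order: 36 48 70 29 8C CF.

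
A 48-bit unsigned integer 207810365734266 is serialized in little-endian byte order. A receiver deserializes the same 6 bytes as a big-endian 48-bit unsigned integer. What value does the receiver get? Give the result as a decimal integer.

207810365734266 in 48-bit hexadecimal is 0xBD009F07BD7A.
Stored little-endian, the bytes at ascending addresses are 7A BD 07 9F 00 BD.
Read back as big-endian, the last byte is least significant, giving 0x7ABD079F00BD.
0x7ABD079F00BD = 134952295268541.

134952295268541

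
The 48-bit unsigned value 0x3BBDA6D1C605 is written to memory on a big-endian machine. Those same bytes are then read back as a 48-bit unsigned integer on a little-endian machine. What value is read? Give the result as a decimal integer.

6351479029051

Stored big-endian, the bytes at ascending addresses are 3B BD A6 D1 C6 05.
Read back as little-endian, the first byte is least significant, giving 0x05C6D1A6BD3B.
0x05C6D1A6BD3B = 6351479029051.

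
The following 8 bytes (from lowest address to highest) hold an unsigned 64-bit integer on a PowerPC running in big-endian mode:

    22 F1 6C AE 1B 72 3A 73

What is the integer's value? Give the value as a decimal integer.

Big-endian: lowest address holds the most-significant byte.
The bytes are already most-significant first: 0x22F16CAE1B723A73.
0x22F16CAE1B723A73 = 2517913161717398131.

2517913161717398131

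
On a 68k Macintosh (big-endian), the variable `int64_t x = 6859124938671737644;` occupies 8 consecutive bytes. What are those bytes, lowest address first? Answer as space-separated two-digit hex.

5F 30 81 CA 5F 8D 4B 2C

6859124938671737644 in hexadecimal, padded to 64 bits, is 0x5F3081CA5F8D4B2C.
Split into bytes (most-significant first): 5F 30 81 CA 5F 8D 4B 2C.
Big-endian stores the most-significant byte at the lowest address.
So the memory order matches the most-significant-first order: 5F 30 81 CA 5F 8D 4B 2C.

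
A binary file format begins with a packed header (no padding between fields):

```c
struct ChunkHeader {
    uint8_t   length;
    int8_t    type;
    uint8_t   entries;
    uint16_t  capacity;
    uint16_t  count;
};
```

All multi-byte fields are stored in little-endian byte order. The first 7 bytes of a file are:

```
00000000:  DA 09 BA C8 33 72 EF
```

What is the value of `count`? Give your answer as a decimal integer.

`count` follows `length` (1 B), `type` (1 B), `entries` (1 B), `capacity` (2 B), so it starts at offset 1 + 1 + 1 + 2 = 5 and occupies 2 bytes.
Bytes at offsets 5..6: 72 EF.
Little-endian: lowest address holds the least-significant byte.
Reassemble most-significant byte first: EF 72 → 0xEF72.
0xEF72 = 61298.

61298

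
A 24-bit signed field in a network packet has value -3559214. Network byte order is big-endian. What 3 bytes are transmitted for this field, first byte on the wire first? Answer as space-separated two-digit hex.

C9 B0 D2

Two's complement of -3559214 in 24 bits: 3559214 = 0x364F2E; invert → 0xC9B0D1; add 1 → 0xC9B0D2.
Split into bytes (most-significant first): C9 B0 D2.
In big-endian order the high byte comes first in memory.
So the memory order matches the most-significant-first order: C9 B0 D2.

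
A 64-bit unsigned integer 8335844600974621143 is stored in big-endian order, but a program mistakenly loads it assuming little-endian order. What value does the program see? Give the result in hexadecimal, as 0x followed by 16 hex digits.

8335844600974621143 in 64-bit hexadecimal is 0x73AEDE7FD7F339D7.
Stored big-endian, the bytes at ascending addresses are 73 AE DE 7F D7 F3 39 D7.
Read back as little-endian, the first byte is least significant, giving 0xD739F3D77FDEAE73.

0xD739F3D77FDEAE73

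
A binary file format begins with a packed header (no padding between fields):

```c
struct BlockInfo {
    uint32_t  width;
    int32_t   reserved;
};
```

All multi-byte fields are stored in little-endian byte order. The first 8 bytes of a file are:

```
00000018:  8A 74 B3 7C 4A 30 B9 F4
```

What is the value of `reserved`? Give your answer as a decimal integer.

`reserved` follows `width` (4 bytes), so it starts at byte offset 4 and occupies 4 bytes.
Bytes at offsets 4..7: 4A 30 B9 F4.
In little-endian order the low byte comes first in memory.
Reassemble most-significant byte first: F4 B9 30 4A → 0xF4B9304A.
Top bit is set, so as a signed 32-bit value this is 0xF4B9304A − 2^32 = -189190070.

-189190070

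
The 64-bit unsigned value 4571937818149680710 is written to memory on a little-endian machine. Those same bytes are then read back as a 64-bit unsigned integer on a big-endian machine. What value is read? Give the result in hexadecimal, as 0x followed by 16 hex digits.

0x4676FCF138C9723F

4571937818149680710 in 64-bit hexadecimal is 0x3F72C938F1FC7646.
Stored little-endian, the bytes at ascending addresses are 46 76 FC F1 38 C9 72 3F.
Read back as big-endian, the last byte is least significant, giving 0x4676FCF138C9723F.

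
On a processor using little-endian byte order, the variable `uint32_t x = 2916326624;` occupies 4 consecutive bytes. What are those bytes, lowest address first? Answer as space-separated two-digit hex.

2916326624 in hexadecimal, padded to 32 bits, is 0xADD39CE0.
Split into bytes (most-significant first): AD D3 9C E0.
Little-endian stores the least-significant byte at the lowest address.
So at ascending addresses the bytes are E0 9C D3 AD.

E0 9C D3 AD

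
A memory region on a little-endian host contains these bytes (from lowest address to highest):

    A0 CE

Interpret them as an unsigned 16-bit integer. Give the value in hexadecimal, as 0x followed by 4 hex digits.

0xCEA0

Little-endian stores the least-significant byte at the lowest address.
Reassemble most-significant byte first: CE A0 → 0xCEA0.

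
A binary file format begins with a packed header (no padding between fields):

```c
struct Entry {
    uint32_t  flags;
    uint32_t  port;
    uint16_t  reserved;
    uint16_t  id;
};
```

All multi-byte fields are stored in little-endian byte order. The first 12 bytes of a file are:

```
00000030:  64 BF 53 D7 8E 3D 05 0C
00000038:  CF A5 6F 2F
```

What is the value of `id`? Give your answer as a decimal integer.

12143

`id` follows `flags` (4 B), `port` (4 B), `reserved` (2 B), so it starts at offset 4 + 4 + 2 = 10 and occupies 2 bytes.
Bytes at offsets 10..11: 6F 2F.
In little-endian order the low byte comes first in memory.
Reassemble most-significant byte first: 2F 6F → 0x2F6F.
0x2F6F = 12143.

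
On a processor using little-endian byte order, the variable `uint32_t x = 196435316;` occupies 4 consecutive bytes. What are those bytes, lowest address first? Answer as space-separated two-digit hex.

74 5D B5 0B

196435316 in hexadecimal, padded to 32 bits, is 0x0BB55D74.
Split into bytes (most-significant first): 0B B5 5D 74.
In little-endian order the low byte comes first in memory.
So at ascending addresses the bytes are 74 5D B5 0B.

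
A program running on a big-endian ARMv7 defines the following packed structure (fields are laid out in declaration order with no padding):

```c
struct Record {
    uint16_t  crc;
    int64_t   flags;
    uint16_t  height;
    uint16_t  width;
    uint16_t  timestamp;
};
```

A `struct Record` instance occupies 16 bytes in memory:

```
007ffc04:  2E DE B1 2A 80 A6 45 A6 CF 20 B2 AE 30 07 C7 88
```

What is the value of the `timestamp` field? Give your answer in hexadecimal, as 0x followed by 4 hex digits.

0xC788

`timestamp` follows `crc` (2 B), `flags` (8 B), `height` (2 B), `width` (2 B), so it starts at offset 2 + 8 + 2 + 2 = 14 and occupies 2 bytes.
Bytes at offsets 14..15: C7 88.
In big-endian order the high byte comes first in memory.
The bytes are already most-significant first: 0xC788.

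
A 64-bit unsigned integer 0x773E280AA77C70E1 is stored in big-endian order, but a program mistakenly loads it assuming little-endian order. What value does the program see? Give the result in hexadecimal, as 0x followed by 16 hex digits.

Stored big-endian, the bytes at ascending addresses are 77 3E 28 0A A7 7C 70 E1.
Read back as little-endian, the first byte is least significant, giving 0xE1707CA70A283E77.

0xE1707CA70A283E77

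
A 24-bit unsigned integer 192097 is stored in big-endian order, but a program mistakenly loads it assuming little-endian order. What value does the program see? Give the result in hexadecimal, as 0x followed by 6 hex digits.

0x61EE02

192097 in 24-bit hexadecimal is 0x02EE61.
Stored big-endian, the bytes at ascending addresses are 02 EE 61.
Read back as little-endian, the first byte is least significant, giving 0x61EE02.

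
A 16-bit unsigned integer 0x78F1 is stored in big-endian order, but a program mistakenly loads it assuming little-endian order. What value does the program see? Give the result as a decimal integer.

Stored big-endian, the bytes at ascending addresses are 78 F1.
Read back as little-endian, the first byte is least significant, giving 0xF178.
0xF178 = 61816.

61816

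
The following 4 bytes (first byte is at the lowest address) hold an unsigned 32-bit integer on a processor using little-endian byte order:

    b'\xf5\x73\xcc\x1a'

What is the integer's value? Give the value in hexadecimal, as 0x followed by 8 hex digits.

0x1ACC73F5

Little-endian: lowest address holds the least-significant byte.
Reassemble most-significant byte first: 1A CC 73 F5 → 0x1ACC73F5.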